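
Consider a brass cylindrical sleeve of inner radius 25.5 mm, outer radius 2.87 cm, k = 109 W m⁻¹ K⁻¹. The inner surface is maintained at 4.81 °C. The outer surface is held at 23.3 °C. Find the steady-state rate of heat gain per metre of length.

Q' = 2πk·ΔT/ln(r₂/r₁) = 2π × 109 × 18.49 / ln(0.0287/0.0255) = 1.07×10^5 W/m

Q' = 1.07×10^5 W/m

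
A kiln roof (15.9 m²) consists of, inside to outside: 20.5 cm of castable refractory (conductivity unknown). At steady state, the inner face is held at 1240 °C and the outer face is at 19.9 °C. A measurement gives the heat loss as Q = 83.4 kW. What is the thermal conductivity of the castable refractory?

k = 0.881 W/m·K

ΣR = ΔT/Q = |1240 − 19.9|/83400 = 0.01463 K/W
L/(kA) = 0.01463 ⇒ k = 0.205/(0.01463·15.9) = 0.881 W/m·K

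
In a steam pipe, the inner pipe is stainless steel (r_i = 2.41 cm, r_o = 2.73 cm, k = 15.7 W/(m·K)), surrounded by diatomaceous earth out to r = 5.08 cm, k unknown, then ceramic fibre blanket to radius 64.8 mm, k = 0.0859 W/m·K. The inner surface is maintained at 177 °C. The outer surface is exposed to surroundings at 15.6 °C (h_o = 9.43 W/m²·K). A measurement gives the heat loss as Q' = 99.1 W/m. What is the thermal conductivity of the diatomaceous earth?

ΣR = ΔT/Q' = |177 − 15.6|/99.1 = 1.629 m·K/W
Known resistances:
  R'_stainless steel = ln(0.0273/0.0241)/(2πk) = 0.1247/(2π·15.7) = 0.001264 m·K/W
  R'_ceramic fibre blanket = ln(0.0648/0.0508)/(2πk) = 0.2434/(2π·0.0859) = 0.4510 m·K/W
  R'_conv,out = 1/(2πr h) = 1/(2π·0.0648·9.43) = 0.2605 m·K/W
R_diatomaceous earth = ΣR − ΣR_known = 1.629 − 0.7128 = 0.9162 m·K/W
ln(r₂/r₁)/(2πk) = 0.9162 ⇒ k = 0.6210/(2π·0.9162) = 0.108 W/m·K

k = 0.108 W/m·K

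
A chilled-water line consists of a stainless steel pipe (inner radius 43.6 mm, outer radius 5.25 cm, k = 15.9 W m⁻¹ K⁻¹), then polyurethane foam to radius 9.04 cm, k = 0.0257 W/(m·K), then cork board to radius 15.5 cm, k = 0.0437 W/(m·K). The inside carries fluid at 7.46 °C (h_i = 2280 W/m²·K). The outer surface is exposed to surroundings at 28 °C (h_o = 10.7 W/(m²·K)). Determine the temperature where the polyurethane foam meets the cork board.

T = 20.2 °C

Resistance network (inner→outer):
  R'_conv,in = 1/(2πr h) = 1/(2π·0.0436·2280) = 0.001601 m·K/W
  R'_stainless steel = ln(0.0525/0.0436)/(2πk) = 0.1858/(2π·15.9) = 0.001859 m·K/W
  R'_polyurethane foam = ln(0.0904/0.0525)/(2πk) = 0.5434/(2π·0.0257) = 3.365 m·K/W
  R'_cork board = ln(0.155/0.0904)/(2πk) = 0.5392/(2π·0.0437) = 1.964 m·K/W
  R'_conv,out = 1/(2πr h) = 1/(2π·0.155·10.7) = 0.09596 m·K/W
ΣR = 0.001601 + 0.001859 + 3.365 + 1.964 + 0.09596 = 5.428 m·K/W
Q' = ΔT/ΣR = (7.46 °C − 28 °C)/5.428 = -3.784 W/m
From the inner boundary to the polyurethane foam/cork board interface, ΣR_partial = 3.368 m·K/W.
T_interface = T_in − Q'·ΣR_partial = 7.46 °C − (-3.784)(3.368) = 20.2 °C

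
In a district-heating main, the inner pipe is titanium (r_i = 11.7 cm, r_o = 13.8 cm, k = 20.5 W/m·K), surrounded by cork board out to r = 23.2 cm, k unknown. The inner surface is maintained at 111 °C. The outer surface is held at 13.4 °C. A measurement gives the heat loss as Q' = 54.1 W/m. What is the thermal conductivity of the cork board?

ΣR = ΔT/Q' = |111 − 13.4|/54.1 = 1.804 m·K/W
Known resistances:
  R'_titanium = ln(0.138/0.117)/(2πk) = 0.1651/(2π·20.5) = 0.001282 m·K/W
R_cork board = ΣR − ΣR_known = 1.804 − 0.001282 = 1.803 m·K/W
ln(r₂/r₁)/(2πk) = 1.803 ⇒ k = 0.5195/(2π·1.803) = 0.0459 W/m·K

k = 0.0459 W/m·K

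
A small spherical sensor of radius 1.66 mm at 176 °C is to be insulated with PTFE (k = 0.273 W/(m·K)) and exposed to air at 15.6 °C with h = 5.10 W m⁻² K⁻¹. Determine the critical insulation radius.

For a sphere, r_cr = 2k_ins/h = 2·0.273/5.10 = 0.107 m = 10.7 cm

r_cr = 10.7 cm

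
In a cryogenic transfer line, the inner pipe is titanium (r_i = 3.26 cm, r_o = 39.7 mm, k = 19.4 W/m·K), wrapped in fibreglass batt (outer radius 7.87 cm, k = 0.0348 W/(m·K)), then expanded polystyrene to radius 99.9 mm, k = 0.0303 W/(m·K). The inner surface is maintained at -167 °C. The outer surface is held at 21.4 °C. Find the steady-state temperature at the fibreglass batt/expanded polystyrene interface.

Resistance network (inner→outer):
  R'_titanium = ln(0.0397/0.0326)/(2πk) = 0.1970/(2π·19.4) = 0.001616 m·K/W
  R'_fibreglass batt = ln(0.0787/0.0397)/(2πk) = 0.6843/(2π·0.0348) = 3.130 m·K/W
  R'_expanded polystyrene = ln(0.0999/0.0787)/(2πk) = 0.2385/(2π·0.0303) = 1.253 m·K/W
ΣR = 0.001616 + 3.130 + 1.253 = 4.385 m·K/W
Q' = ΔT/ΣR = (-167 °C − 21.4 °C)/4.385 = -42.96 W/m
From the inner boundary to the fibreglass batt/expanded polystyrene interface, ΣR_partial = 3.132 m·K/W.
T_interface = T_in − Q'·ΣR_partial = -167 °C − (-42.96)(3.132) = -32.4 °C

T = -32.4 °C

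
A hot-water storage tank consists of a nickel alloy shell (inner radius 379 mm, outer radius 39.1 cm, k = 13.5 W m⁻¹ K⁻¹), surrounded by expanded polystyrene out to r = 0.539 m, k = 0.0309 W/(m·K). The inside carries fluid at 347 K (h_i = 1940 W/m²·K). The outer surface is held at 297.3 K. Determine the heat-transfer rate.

Q = 27.5 W

Resistance network (inner→outer):
  R_conv,in = 1/(4πr²h) = 1/(4π·0.379²·1940) = 2.856×10^-4 K/W
  R_nickel alloy = (1/0.379 − 1/0.391)/(4πk) = 0.08098/(4π·13.5) = 4.773×10^-4 K/W
  R_expanded polystyrene = (1/0.391 − 1/0.539)/(4πk) = 0.7023/(4π·0.0309) = 1.809 K/W
ΣR = 2.856×10^-4 + 4.773×10^-4 + 1.809 = 1.810 K/W
Q = ΔT/ΣR = (347 K − 297.3 K)/1.810 = 27.5 W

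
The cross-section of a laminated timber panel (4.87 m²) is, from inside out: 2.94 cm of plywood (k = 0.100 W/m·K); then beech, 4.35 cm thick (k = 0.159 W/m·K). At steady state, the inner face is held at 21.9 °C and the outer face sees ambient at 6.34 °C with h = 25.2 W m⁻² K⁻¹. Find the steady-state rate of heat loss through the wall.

Q = 125 W

Series thermal resistances, inner to outer:
  R_plywood = L/(kA) = 0.0294/(0.100·4.87) = 0.06037 K/W
  R_beech = L/(kA) = 0.0435/(0.159·4.87) = 0.05618 K/W
  R_conv,out = 1/(hA) = 1/(25.2·4.87) = 0.008148 K/W
ΣR = 0.06037 + 0.05618 + 0.008148 = 0.1247 K/W
Q = ΔT/ΣR = (21.9 °C − 6.34 °C)/0.1247 = 125 W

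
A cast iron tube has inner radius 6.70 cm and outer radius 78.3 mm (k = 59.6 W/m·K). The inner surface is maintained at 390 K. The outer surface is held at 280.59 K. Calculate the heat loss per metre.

Q' = 2πk·ΔT/ln(r₂/r₁) = 2π × 59.6 × 109.41 / ln(0.0783/0.0670) = 2.63×10^5 W/m

Q' = 263 kW/m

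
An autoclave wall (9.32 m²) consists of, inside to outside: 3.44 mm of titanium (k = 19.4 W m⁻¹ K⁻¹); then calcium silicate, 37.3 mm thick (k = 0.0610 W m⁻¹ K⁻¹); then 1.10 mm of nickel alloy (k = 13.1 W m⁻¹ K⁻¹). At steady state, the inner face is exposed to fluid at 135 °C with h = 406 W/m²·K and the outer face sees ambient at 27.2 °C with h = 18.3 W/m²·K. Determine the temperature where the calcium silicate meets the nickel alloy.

Series thermal resistances, inner to outer:
  R_conv,in = 1/(hA) = 1/(406·9.32) = 2.643×10^-4 K/W
  R_titanium = L/(kA) = 0.00344/(19.4·9.32) = 1.903×10^-5 K/W
  R_calcium silicate = L/(kA) = 0.0373/(0.0610·9.32) = 0.06561 K/W
  R_nickel alloy = L/(kA) = 0.00110/(13.1·9.32) = 9.010×10^-6 K/W
  R_conv,out = 1/(hA) = 1/(18.3·9.32) = 0.005863 K/W
ΣR = 2.643×10^-4 + 1.903×10^-5 + 0.06561 + 9.010×10^-6 + 0.005863 = 0.07177 K/W
Q = ΔT/ΣR = (135 °C − 27.2 °C)/0.07177 = 1502 W
From the inner boundary to the calcium silicate/nickel alloy interface, ΣR_partial = 0.06589 K/W.
T_interface = T_in − Q·ΣR_partial = 135 °C − (1502)(0.06589) = 36.0 °C

T = 36.0 °C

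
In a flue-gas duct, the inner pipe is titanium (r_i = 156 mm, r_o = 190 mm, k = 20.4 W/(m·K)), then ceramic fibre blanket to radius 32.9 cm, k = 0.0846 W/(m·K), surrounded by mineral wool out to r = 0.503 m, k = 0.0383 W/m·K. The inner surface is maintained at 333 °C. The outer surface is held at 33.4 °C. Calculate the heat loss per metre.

Treat each layer as a resistance in series:
  R'_titanium = ln(0.190/0.156)/(2πk) = 0.1972/(2π·20.4) = 0.001538 m·K/W
  R'_ceramic fibre blanket = ln(0.329/0.190)/(2πk) = 0.5490/(2π·0.0846) = 1.033 m·K/W
  R'_mineral wool = ln(0.503/0.329)/(2πk) = 0.4245/(2π·0.0383) = 1.764 m·K/W
ΣR = 0.001538 + 1.033 + 1.764 = 2.799 m·K/W
Q' = ΔT/ΣR = (333 °C − 33.4 °C)/2.799 = 107 W/m

Q' = 107 W/m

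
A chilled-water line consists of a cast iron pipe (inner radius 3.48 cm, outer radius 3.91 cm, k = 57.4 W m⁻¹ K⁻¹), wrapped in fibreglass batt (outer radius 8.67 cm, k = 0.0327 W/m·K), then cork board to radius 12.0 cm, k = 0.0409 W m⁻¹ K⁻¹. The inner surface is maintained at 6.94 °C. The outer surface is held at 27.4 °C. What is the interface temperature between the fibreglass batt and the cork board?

T = 22.4 °C

Series thermal resistances, inner to outer:
  R'_cast iron = ln(0.0391/0.0348)/(2πk) = 0.1165/(2π·57.4) = 3.230×10^-4 m·K/W
  R'_fibreglass batt = ln(0.0867/0.0391)/(2πk) = 0.7963/(2π·0.0327) = 3.876 m·K/W
  R'_cork board = ln(0.120/0.0867)/(2πk) = 0.3250/(2π·0.0409) = 1.265 m·K/W
ΣR = 3.230×10^-4 + 3.876 + 1.265 = 5.141 m·K/W
Q' = ΔT/ΣR = (6.94 °C − 27.4 °C)/5.141 = -3.980 W/m
From the inner boundary to the fibreglass batt/cork board interface, ΣR_partial = 3.876 m·K/W.
T_interface = T_in − Q'·ΣR_partial = 6.94 °C − (-3.980)(3.876) = 22.4 °C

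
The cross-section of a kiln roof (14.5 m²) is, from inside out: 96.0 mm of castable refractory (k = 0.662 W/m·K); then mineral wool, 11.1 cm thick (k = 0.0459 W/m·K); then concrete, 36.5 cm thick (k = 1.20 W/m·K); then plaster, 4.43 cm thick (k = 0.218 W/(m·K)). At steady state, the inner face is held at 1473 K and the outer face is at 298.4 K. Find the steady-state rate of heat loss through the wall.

Resistance network (inner→outer):
  R_castable refractory = L/(kA) = 0.0960/(0.662·14.5) = 0.01000 K/W
  R_mineral wool = L/(kA) = 0.111/(0.0459·14.5) = 0.1668 K/W
  R_concrete = L/(kA) = 0.365/(1.20·14.5) = 0.02098 K/W
  R_plaster = L/(kA) = 0.0443/(0.218·14.5) = 0.01401 K/W
ΣR = 0.01000 + 0.1668 + 0.02098 + 0.01401 = 0.2118 K/W
Q = ΔT/ΣR = (1473 K − 298.4 K)/0.2118 = 5550 W

Q = 5.55 kW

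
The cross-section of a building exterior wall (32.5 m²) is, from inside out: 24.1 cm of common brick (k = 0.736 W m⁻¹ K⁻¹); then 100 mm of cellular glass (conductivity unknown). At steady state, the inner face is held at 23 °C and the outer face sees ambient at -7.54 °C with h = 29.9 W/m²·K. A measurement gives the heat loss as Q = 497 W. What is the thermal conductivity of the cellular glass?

k = 0.0611 W/m·K

ΣR = ΔT/Q = |23 − -7.54|/497 = 0.06145 K/W
Known resistances:
  R_common brick = L/(kA) = 0.241/(0.736·32.5) = 0.01008 K/W
  R_conv,out = 1/(hA) = 1/(29.9·32.5) = 0.001029 K/W
R_cellular glass = ΣR − ΣR_known = 0.06145 − 0.01111 = 0.05034 K/W
L/(kA) = 0.05034 ⇒ k = 0.100/(0.05034·32.5) = 0.0611 W/m·K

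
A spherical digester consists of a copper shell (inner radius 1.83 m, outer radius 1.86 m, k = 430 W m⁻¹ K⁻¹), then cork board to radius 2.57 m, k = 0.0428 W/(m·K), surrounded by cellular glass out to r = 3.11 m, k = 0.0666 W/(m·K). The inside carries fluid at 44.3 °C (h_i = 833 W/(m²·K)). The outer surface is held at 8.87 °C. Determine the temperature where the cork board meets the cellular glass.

T = 16.9 °C

Resistance network (inner→outer):
  R_conv,in = 1/(4πr²h) = 1/(4π·1.83²·833) = 2.853×10^-5 K/W
  R_copper = (1/1.83 − 1/1.86)/(4πk) = 0.008814/(4π·430) = 1.631×10^-6 K/W
  R_cork board = (1/1.86 − 1/2.57)/(4πk) = 0.1485/(4π·0.0428) = 0.2762 K/W
  R_cellular glass = (1/2.57 − 1/3.11)/(4πk) = 0.06756/(4π·0.0666) = 0.08073 K/W
ΣR = 2.853×10^-5 + 1.631×10^-6 + 0.2762 + 0.08073 = 0.3570 K/W
Q = ΔT/ΣR = (44.3 °C − 8.87 °C)/0.3570 = 99.24 W
From the inner boundary to the cork board/cellular glass interface, ΣR_partial = 0.2762 K/W.
T_interface = T_in − Q·ΣR_partial = 44.3 °C − (99.24)(0.2762) = 16.9 °C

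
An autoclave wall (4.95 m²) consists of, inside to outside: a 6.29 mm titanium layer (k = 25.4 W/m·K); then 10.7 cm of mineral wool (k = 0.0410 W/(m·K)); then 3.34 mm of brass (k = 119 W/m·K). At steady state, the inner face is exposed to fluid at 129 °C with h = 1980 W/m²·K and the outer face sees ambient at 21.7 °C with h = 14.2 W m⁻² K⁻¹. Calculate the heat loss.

Q = 198 W

Resistance network (inner→outer):
  R_conv,in = 1/(hA) = 1/(1980·4.95) = 1.020×10^-4 K/W
  R_titanium = L/(kA) = 0.00629/(25.4·4.95) = 5.003×10^-5 K/W
  R_mineral wool = L/(kA) = 0.107/(0.0410·4.95) = 0.5272 K/W
  R_brass = L/(kA) = 0.00334/(119·4.95) = 5.670×10^-6 K/W
  R_conv,out = 1/(hA) = 1/(14.2·4.95) = 0.01423 K/W
ΣR = 1.020×10^-4 + 5.003×10^-5 + 0.5272 + 5.670×10^-6 + 0.01423 = 0.5416 K/W
Q = ΔT/ΣR = (129 °C − 21.7 °C)/0.5416 = 198 W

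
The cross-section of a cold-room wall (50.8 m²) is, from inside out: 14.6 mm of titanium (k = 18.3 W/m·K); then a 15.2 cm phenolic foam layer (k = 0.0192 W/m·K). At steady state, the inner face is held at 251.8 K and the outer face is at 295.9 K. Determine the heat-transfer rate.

Q = 283 W

Treat each layer as a resistance in series:
  R_titanium = L/(kA) = 0.0146/(18.3·50.8) = 1.571×10^-5 K/W
  R_phenolic foam = L/(kA) = 0.152/(0.0192·50.8) = 0.1558 K/W
ΣR = 1.571×10^-5 + 0.1558 = 0.1558 K/W
Q = ΔT/ΣR = (251.8 K − 295.9 K)/0.1558 = -283 W
(Negative Q ⇒ heat flows inward; heat gain = 283 W.)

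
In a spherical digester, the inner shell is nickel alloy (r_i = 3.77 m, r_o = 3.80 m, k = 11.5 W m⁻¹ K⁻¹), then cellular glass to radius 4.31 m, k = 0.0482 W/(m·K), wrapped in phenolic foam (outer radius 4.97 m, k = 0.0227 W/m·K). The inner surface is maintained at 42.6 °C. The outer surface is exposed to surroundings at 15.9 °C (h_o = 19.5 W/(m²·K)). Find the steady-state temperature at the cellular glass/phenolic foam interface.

Series thermal resistances, inner to outer:
  R_nickel alloy = (1/3.77 − 1/3.80)/(4πk) = 0.002094/(4π·11.5) = 1.449×10^-5 K/W
  R_cellular glass = (1/3.80 − 1/4.31)/(4πk) = 0.03114/(4π·0.0482) = 0.05141 K/W
  R_phenolic foam = (1/4.31 − 1/4.97)/(4πk) = 0.03081/(4π·0.0227) = 0.1080 K/W
  R_conv,out = 1/(4πr²h) = 1/(4π·4.97²·19.5) = 1.652×10^-4 K/W
ΣR = 1.449×10^-5 + 0.05141 + 0.1080 + 1.652×10^-4 = 0.1596 K/W
Q = ΔT/ΣR = (42.6 °C − 15.9 °C)/0.1596 = 167.3 W
From the inner boundary to the cellular glass/phenolic foam interface, ΣR_partial = 0.05142 K/W.
T_interface = T_in − Q·ΣR_partial = 42.6 °C − (167.3)(0.05142) = 34.0 °C

T = 34.0 °C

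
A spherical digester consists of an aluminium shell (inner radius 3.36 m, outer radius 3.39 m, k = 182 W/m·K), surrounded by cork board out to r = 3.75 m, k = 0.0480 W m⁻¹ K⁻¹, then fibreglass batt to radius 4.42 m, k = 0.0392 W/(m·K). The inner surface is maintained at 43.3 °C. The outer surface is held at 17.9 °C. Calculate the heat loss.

Resistance network (inner→outer):
  R_aluminium = (1/3.36 − 1/3.39)/(4πk) = 0.002634/(4π·182) = 1.152×10^-6 K/W
  R_cork board = (1/3.39 − 1/3.75)/(4πk) = 0.02832/(4π·0.0480) = 0.04695 K/W
  R_fibreglass batt = (1/3.75 − 1/4.42)/(4πk) = 0.04042/(4π·0.0392) = 0.08206 K/W
ΣR = 1.152×10^-6 + 0.04695 + 0.08206 = 0.1290 K/W
Q = ΔT/ΣR = (43.3 °C − 17.9 °C)/0.1290 = 197 W

Q = 197 W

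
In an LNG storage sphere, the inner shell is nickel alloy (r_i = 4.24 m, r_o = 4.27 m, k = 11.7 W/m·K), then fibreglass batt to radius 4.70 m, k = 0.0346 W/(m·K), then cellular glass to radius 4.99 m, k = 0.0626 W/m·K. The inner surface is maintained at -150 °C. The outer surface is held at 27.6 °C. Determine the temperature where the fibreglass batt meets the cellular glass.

T = -15.3 °C

Treat each layer as a resistance in series:
  R_nickel alloy = (1/4.24 − 1/4.27)/(4πk) = 0.001657/(4π·11.7) = 1.127×10^-5 K/W
  R_fibreglass batt = (1/4.27 − 1/4.70)/(4πk) = 0.02143/(4π·0.0346) = 0.04928 K/W
  R_cellular glass = (1/4.70 − 1/4.99)/(4πk) = 0.01237/(4π·0.0626) = 0.01572 K/W
ΣR = 1.127×10^-5 + 0.04928 + 0.01572 = 0.06501 K/W
Q = ΔT/ΣR = (-150 °C − 27.6 °C)/0.06501 = -2732 W
From the inner boundary to the fibreglass batt/cellular glass interface, ΣR_partial = 0.04929 K/W.
T_interface = T_in − Q·ΣR_partial = -150 °C − (-2732)(0.04929) = -15.3 °C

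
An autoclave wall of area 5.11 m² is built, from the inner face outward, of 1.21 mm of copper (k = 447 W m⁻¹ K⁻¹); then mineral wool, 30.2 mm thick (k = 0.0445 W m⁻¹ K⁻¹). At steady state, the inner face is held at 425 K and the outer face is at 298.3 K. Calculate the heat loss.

Q = 954 W

Series thermal resistances, inner to outer:
  R_copper = L/(kA) = 0.00121/(447·5.11) = 5.297×10^-7 K/W
  R_mineral wool = L/(kA) = 0.0302/(0.0445·5.11) = 0.1328 K/W
ΣR = 5.297×10^-7 + 0.1328 = 0.1328 K/W
Q = ΔT/ΣR = (425 K − 298.3 K)/0.1328 = 954 W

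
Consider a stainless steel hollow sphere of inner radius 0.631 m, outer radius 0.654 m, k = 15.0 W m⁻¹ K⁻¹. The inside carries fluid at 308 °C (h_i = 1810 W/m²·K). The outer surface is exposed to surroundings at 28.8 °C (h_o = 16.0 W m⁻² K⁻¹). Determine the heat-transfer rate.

Q = 23.2 kW

Series thermal resistances, inner to outer:
  R_conv,in = 1/(4πr²h) = 1/(4π·0.631²·1810) = 1.104×10^-4 K/W
  R_stainless steel = (1/0.631 − 1/0.654)/(4πk) = 0.05573/(4π·15.0) = 2.957×10^-4 K/W
  R_conv,out = 1/(4πr²h) = 1/(4π·0.654²·16.0) = 0.01163 K/W
ΣR = 1.104×10^-4 + 2.957×10^-4 + 0.01163 = 0.01204 K/W
Q = ΔT/ΣR = (308 °C − 28.8 °C)/0.01204 = 23200 W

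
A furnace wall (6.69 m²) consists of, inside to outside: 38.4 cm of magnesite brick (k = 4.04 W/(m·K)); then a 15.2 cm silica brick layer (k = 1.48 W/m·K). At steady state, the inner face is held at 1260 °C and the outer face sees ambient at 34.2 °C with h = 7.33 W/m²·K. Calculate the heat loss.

Series thermal resistances, inner to outer:
  R_magnesite brick = L/(kA) = 0.384/(4.04·6.69) = 0.01421 K/W
  R_silica brick = L/(kA) = 0.152/(1.48·6.69) = 0.01535 K/W
  R_conv,out = 1/(hA) = 1/(7.33·6.69) = 0.02039 K/W
ΣR = 0.01421 + 0.01535 + 0.02039 = 0.04995 K/W
Q = ΔT/ΣR = (1260 °C − 34.2 °C)/0.04995 = 24500 W

Q = 24500 W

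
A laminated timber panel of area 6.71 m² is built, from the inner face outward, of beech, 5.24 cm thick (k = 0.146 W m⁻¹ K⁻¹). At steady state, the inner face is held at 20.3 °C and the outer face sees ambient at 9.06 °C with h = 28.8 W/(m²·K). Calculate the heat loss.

Series thermal resistances, inner to outer:
  R_beech = L/(kA) = 0.0524/(0.146·6.71) = 0.05349 K/W
  R_conv,out = 1/(hA) = 1/(28.8·6.71) = 0.005175 K/W
ΣR = 0.05349 + 0.005175 = 0.05867 K/W
Q = ΔT/ΣR = (20.3 °C − 9.06 °C)/0.05867 = 192 W

Q = 192 W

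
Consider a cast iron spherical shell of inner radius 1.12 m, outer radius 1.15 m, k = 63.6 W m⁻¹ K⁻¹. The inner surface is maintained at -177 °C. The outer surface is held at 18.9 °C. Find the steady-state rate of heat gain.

Q = 6720 kW

Q = 4πk·ΔT/(1/r₁ − 1/r₂) = 4π × 63.6 × 195.9 / (1/1.12 − 1/1.15) = 6.72×10^6 W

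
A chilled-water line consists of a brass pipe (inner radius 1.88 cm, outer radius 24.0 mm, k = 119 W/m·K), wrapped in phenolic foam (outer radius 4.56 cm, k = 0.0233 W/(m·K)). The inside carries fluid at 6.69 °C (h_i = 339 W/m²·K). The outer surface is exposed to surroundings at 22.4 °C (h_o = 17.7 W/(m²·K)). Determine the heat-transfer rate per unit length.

Q' = 3.41 W/m

Treat each layer as a resistance in series:
  R'_conv,in = 1/(2πr h) = 1/(2π·0.0188·339) = 0.02497 m·K/W
  R'_brass = ln(0.0240/0.0188)/(2πk) = 0.2442/(2π·119) = 3.266×10^-4 m·K/W
  R'_phenolic foam = ln(0.0456/0.0240)/(2πk) = 0.6419/(2π·0.0233) = 4.384 m·K/W
  R'_conv,out = 1/(2πr h) = 1/(2π·0.0456·17.7) = 0.1972 m·K/W
ΣR = 0.02497 + 3.266×10^-4 + 4.384 + 0.1972 = 4.606 m·K/W
Q' = ΔT/ΣR = (6.69 °C − 22.4 °C)/4.606 = -3.41 W/m
(Negative Q' ⇒ heat flows inward; heat gain = 3.41 W/m.)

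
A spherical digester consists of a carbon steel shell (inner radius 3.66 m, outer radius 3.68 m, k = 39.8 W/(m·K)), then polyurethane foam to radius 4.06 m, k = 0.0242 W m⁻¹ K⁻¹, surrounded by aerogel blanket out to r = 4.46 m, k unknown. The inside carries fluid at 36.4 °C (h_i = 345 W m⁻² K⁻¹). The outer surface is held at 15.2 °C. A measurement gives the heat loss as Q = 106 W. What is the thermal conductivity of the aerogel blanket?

k = 0.0151 W/m·K

ΣR = ΔT/Q = |36.4 − 15.2|/106 = 0.2000 K/W
Known resistances:
  R_conv,in = 1/(4πr²h) = 1/(4π·3.66²·345) = 1.722×10^-5 K/W
  R_carbon steel = (1/3.66 − 1/3.68)/(4πk) = 0.001485/(4π·39.8) = 2.969×10^-6 K/W
  R_polyurethane foam = (1/3.68 − 1/4.06)/(4πk) = 0.02543/(4π·0.0242) = 0.08363 K/W
R_aerogel blanket = ΣR − ΣR_known = 0.2000 − 0.08365 = 0.1164 K/W
(1/r₁−1/r₂)/(4πk) = 0.1164 ⇒ k = 0.02209/(4π·0.1164) = 0.0151 W/m·K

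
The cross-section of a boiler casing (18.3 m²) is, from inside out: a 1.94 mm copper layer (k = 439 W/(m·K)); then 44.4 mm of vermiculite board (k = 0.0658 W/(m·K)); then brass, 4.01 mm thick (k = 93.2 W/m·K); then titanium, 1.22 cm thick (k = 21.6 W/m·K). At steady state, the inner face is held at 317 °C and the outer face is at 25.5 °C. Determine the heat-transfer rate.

Series thermal resistances, inner to outer:
  R_copper = L/(kA) = 0.00194/(439·18.3) = 2.415×10^-7 K/W
  R_vermiculite board = L/(kA) = 0.0444/(0.0658·18.3) = 0.03687 K/W
  R_brass = L/(kA) = 0.00401/(93.2·18.3) = 2.351×10^-6 K/W
  R_titanium = L/(kA) = 0.0122/(21.6·18.3) = 3.086×10^-5 K/W
ΣR = 2.415×10^-7 + 0.03687 + 2.351×10^-6 + 3.086×10^-5 = 0.03690 K/W
Q = ΔT/ΣR = (317 °C − 25.5 °C)/0.03690 = 7900 W

Q = 7.90 kW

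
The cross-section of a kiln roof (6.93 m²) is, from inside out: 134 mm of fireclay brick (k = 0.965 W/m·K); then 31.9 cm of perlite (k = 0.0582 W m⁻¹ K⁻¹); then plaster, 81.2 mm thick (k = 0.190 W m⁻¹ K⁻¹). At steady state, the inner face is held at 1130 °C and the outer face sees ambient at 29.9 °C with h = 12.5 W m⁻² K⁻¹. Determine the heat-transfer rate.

Resistance network (inner→outer):
  R_fireclay brick = L/(kA) = 0.134/(0.965·6.93) = 0.02004 K/W
  R_perlite = L/(kA) = 0.319/(0.0582·6.93) = 0.7909 K/W
  R_plaster = L/(kA) = 0.0812/(0.190·6.93) = 0.06167 K/W
  R_conv,out = 1/(hA) = 1/(12.5·6.93) = 0.01154 K/W
ΣR = 0.02004 + 0.7909 + 0.06167 + 0.01154 = 0.8842 K/W
Q = ΔT/ΣR = (1130 °C − 29.9 °C)/0.8842 = 1240 W

Q = 1240 W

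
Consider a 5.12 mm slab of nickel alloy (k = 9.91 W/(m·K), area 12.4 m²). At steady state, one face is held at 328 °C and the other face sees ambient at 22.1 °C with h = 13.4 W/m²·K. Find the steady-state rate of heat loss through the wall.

Q = 50.5 kW

Treat each layer as a resistance in series:
  R_nickel alloy = L/(kA) = 0.00512/(9.91·12.4) = 4.167×10^-5 K/W
  R_conv,out = 1/(hA) = 1/(13.4·12.4) = 0.006018 K/W
ΣR = 4.167×10^-5 + 0.006018 = 0.006060 K/W
Q = ΔT/ΣR = (328 °C − 22.1 °C)/0.006060 = 50500 W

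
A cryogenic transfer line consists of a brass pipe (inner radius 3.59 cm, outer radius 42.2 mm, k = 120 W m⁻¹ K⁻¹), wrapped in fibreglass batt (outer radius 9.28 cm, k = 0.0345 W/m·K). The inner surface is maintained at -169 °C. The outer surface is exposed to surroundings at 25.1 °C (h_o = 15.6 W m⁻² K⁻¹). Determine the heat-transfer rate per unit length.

Q' = 51.8 W/m

Resistance network (inner→outer):
  R'_brass = ln(0.0422/0.0359)/(2πk) = 0.1617/(2π·120) = 2.144×10^-4 m·K/W
  R'_fibreglass batt = ln(0.0928/0.0422)/(2πk) = 0.7880/(2π·0.0345) = 3.635 m·K/W
  R'_conv,out = 1/(2πr h) = 1/(2π·0.0928·15.6) = 0.1099 m·K/W
ΣR = 2.144×10^-4 + 3.635 + 0.1099 = 3.745 m·K/W
Q' = ΔT/ΣR = (-169 °C − 25.1 °C)/3.745 = -51.8 W/m
(Negative Q' ⇒ heat flows inward; heat gain = 51.8 W/m.)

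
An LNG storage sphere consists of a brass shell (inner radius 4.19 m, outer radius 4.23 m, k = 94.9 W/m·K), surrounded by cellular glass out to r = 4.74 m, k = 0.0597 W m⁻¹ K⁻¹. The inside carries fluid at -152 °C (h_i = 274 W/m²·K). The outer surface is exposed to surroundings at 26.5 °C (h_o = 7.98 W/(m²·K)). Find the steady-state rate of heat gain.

Series thermal resistances, inner to outer:
  R_conv,in = 1/(4πr²h) = 1/(4π·4.19²·274) = 1.654×10^-5 K/W
  R_brass = (1/4.19 − 1/4.23)/(4πk) = 0.002257/(4π·94.9) = 1.892×10^-6 K/W
  R_cellular glass = (1/4.23 − 1/4.74)/(4πk) = 0.02544/(4π·0.0597) = 0.03391 K/W
  R_conv,out = 1/(4πr²h) = 1/(4π·4.74²·7.98) = 4.438×10^-4 K/W
ΣR = 1.654×10^-5 + 1.892×10^-6 + 0.03391 + 4.438×10^-4 = 0.03437 K/W
Q = ΔT/ΣR = (-152 °C − 26.5 °C)/0.03437 = -5190 W
(Negative Q ⇒ heat flows inward; heat gain = 5190 W.)

Q = 5190 W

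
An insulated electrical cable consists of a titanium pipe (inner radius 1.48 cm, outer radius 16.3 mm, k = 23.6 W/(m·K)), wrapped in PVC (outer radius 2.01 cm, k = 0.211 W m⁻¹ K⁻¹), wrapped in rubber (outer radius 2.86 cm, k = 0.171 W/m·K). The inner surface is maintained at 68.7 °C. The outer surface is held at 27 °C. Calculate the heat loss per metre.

Q' = 85.6 W/m

Resistance network (inner→outer):
  R'_titanium = ln(0.0163/0.0148)/(2πk) = 0.09654/(2π·23.6) = 6.510×10^-4 m·K/W
  R'_PVC = ln(0.0201/0.0163)/(2πk) = 0.2096/(2π·0.211) = 0.1581 m·K/W
  R'_rubber = ln(0.0286/0.0201)/(2πk) = 0.3527/(2π·0.171) = 0.3283 m·K/W
ΣR = 6.510×10^-4 + 0.1581 + 0.3283 = 0.4871 m·K/W
Q' = ΔT/ΣR = (68.7 °C − 27 °C)/0.4871 = 85.6 W/m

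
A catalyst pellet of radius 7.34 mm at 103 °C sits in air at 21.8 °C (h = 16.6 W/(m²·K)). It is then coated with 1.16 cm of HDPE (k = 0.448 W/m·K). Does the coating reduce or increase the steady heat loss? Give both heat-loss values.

increases: 0.913 → 2.88 W

Critical radius for a sphere: r_cr = 2k/h = 0.0540 m = 5.40 cm.
Outer radius after coating: r₂ = 0.00734 + 0.0116 = 0.01894 m.
Since r₁ < r_cr and r₂ ≤ r_cr, the coating moves toward the maximum at r_cr — heat loss rises.
Bare: R = 1/(4πr₁²h) = 88.98 K/W; Q = 81.2/88.98 = 0.913 W.
Coated: R = R_cond + R_conv = 28.19 K/W; Q = 81.2/28.19 = 2.88 W.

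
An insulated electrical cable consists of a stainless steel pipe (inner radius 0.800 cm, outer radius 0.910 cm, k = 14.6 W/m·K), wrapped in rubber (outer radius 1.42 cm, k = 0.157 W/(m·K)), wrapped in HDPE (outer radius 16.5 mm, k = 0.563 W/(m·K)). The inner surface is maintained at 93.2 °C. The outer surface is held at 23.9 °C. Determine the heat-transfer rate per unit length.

Series thermal resistances, inner to outer:
  R'_stainless steel = ln(0.00910/0.00800)/(2πk) = 0.1288/(2π·14.6) = 0.001404 m·K/W
  R'_rubber = ln(0.0142/0.00910)/(2πk) = 0.4450/(2π·0.157) = 0.4511 m·K/W
  R'_HDPE = ln(0.0165/0.0142)/(2πk) = 0.1501/(2π·0.563) = 0.04244 m·K/W
ΣR = 0.001404 + 0.4511 + 0.04244 = 0.4949 m·K/W
Q' = ΔT/ΣR = (93.2 °C − 23.9 °C)/0.4949 = 140 W/m

Q' = 140 W/m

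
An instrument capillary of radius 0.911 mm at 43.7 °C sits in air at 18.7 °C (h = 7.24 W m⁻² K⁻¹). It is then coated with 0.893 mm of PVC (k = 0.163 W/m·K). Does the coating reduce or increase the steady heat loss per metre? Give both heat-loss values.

Critical radius for a cylinder: r_cr = k/h = 0.0225 m = 2.25 cm.
Outer radius after coating: r₂ = 9.11×10^-4 + 8.93×10^-4 = 0.001804 m.
Since r₁ < r_cr and r₂ ≤ r_cr, the coating moves toward the maximum at r_cr — heat loss rises.
Bare: R = 1/(2πr₁h) = 24.13 m·K/W; Q = 25/24.13 = 1.04 W/m.
Coated: R = R_cond + R_conv = 12.85 m·K/W; Q = 25/12.85 = 1.95 W/m.

increases: 1.04 → 1.95 W/m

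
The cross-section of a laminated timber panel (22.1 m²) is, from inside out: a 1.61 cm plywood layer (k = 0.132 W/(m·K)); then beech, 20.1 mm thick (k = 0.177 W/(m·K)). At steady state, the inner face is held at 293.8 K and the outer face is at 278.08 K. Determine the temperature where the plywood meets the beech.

Series thermal resistances, inner to outer:
  R_plywood = L/(kA) = 0.0161/(0.132·22.1) = 0.005519 K/W
  R_beech = L/(kA) = 0.0201/(0.177·22.1) = 0.005138 K/W
ΣR = 0.005519 + 0.005138 = 0.01066 K/W
Q = ΔT/ΣR = (293.8 K − 278.08 K)/0.01066 = 1475 W
From the inner boundary to the plywood/beech interface, ΣR_partial = 0.005519 K/W.
T_interface = T_in − Q·ΣR_partial = 293.8 K − (1475)(0.005519) = 285.7 K

T = 285.7 K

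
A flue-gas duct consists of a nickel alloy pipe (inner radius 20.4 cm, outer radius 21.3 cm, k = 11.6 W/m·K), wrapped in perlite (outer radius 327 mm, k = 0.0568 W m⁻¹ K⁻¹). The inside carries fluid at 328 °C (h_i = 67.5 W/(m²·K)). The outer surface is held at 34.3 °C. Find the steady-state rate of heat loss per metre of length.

Treat each layer as a resistance in series:
  R'_conv,in = 1/(2πr h) = 1/(2π·0.204·67.5) = 0.01156 m·K/W
  R'_nickel alloy = ln(0.213/0.204)/(2πk) = 0.04317/(2π·11.6) = 5.923×10^-4 m·K/W
  R'_perlite = ln(0.327/0.213)/(2πk) = 0.4287/(2π·0.0568) = 1.201 m·K/W
ΣR = 0.01156 + 5.923×10^-4 + 1.201 = 1.213 m·K/W
Q' = ΔT/ΣR = (328 °C − 34.3 °C)/1.213 = 242 W/m

Q' = 242 W/m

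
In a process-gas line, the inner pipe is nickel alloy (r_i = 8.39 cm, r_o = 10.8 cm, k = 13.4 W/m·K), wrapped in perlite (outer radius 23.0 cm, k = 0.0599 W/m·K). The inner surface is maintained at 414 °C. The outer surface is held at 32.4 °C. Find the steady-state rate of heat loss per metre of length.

Treat each layer as a resistance in series:
  R'_nickel alloy = ln(0.108/0.0839)/(2πk) = 0.2525/(2π·13.4) = 0.002999 m·K/W
  R'_perlite = ln(0.230/0.108)/(2πk) = 0.7559/(2π·0.0599) = 2.009 m·K/W
ΣR = 0.002999 + 2.009 = 2.012 m·K/W
Q' = ΔT/ΣR = (414 °C − 32.4 °C)/2.012 = 190 W/m

Q' = 190 W/m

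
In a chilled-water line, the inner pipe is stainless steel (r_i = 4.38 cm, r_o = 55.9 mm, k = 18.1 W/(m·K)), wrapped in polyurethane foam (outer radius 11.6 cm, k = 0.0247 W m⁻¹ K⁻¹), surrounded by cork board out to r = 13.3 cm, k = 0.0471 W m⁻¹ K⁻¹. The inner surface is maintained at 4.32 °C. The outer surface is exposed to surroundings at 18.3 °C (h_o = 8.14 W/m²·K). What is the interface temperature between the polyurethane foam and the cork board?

Treat each layer as a resistance in series:
  R'_stainless steel = ln(0.0559/0.0438)/(2πk) = 0.2439/(2π·18.1) = 0.002145 m·K/W
  R'_polyurethane foam = ln(0.116/0.0559)/(2πk) = 0.7300/(2π·0.0247) = 4.704 m·K/W
  R'_cork board = ln(0.133/0.116)/(2πk) = 0.1368/(2π·0.0471) = 0.4621 m·K/W
  R'_conv,out = 1/(2πr h) = 1/(2π·0.133·8.14) = 0.1470 m·K/W
ΣR = 0.002145 + 4.704 + 0.4621 + 0.1470 = 5.315 m·K/W
Q' = ΔT/ΣR = (4.32 °C − 18.3 °C)/5.315 = -2.630 W/m
From the inner boundary to the polyurethane foam/cork board interface, ΣR_partial = 4.706 m·K/W.
T_interface = T_in − Q'·ΣR_partial = 4.32 °C − (-2.630)(4.706) = 16.7 °C

T = 16.7 °C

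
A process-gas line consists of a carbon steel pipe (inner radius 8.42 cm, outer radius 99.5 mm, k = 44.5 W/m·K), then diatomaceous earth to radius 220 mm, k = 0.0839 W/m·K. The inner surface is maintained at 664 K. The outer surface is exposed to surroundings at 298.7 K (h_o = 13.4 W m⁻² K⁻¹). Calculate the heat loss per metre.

Q' = 234 W/m

Series thermal resistances, inner to outer:
  R'_carbon steel = ln(0.0995/0.0842)/(2πk) = 0.1670/(2π·44.5) = 5.971×10^-4 m·K/W
  R'_diatomaceous earth = ln(0.220/0.0995)/(2πk) = 0.7935/(2π·0.0839) = 1.505 m·K/W
  R'_conv,out = 1/(2πr h) = 1/(2π·0.220·13.4) = 0.05399 m·K/W
ΣR = 5.971×10^-4 + 1.505 + 0.05399 = 1.560 m·K/W
Q' = ΔT/ΣR = (664 K − 298.7 K)/1.560 = 234 W/m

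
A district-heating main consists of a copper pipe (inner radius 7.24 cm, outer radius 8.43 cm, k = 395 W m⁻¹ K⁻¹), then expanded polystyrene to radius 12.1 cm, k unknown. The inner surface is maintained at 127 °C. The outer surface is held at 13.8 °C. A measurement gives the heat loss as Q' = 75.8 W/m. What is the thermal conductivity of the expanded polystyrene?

ΣR = ΔT/Q' = |127 − 13.8|/75.8 = 1.493 m·K/W
Known resistances:
  R'_copper = ln(0.0843/0.0724)/(2πk) = 0.1522/(2π·395) = 6.132×10^-5 m·K/W
R_expanded polystyrene = ΣR − ΣR_known = 1.493 − 6.132×10^-5 = 1.493 m·K/W
ln(r₂/r₁)/(2πk) = 1.493 ⇒ k = 0.3614/(2π·1.493) = 0.0385 W/m·K

k = 0.0385 W/m·K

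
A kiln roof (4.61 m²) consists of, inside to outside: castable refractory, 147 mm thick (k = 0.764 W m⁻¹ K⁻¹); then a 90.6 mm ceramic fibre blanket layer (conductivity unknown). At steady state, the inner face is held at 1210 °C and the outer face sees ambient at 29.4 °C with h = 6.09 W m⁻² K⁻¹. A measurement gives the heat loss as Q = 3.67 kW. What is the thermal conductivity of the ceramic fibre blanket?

ΣR = ΔT/Q = |1210 − 29.4|/3670 = 0.3217 K/W
Known resistances:
  R_castable refractory = L/(kA) = 0.147/(0.764·4.61) = 0.04174 K/W
  R_conv,out = 1/(hA) = 1/(6.09·4.61) = 0.03562 K/W
R_ceramic fibre blanket = ΣR − ΣR_known = 0.3217 − 0.07736 = 0.2443 K/W
L/(kA) = 0.2443 ⇒ k = 0.0906/(0.2443·4.61) = 0.0804 W/m·K

k = 0.0804 W/m·K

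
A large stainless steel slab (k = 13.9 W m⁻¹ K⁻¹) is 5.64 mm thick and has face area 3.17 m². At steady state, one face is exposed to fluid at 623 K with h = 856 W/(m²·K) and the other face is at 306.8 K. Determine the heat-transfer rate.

Series thermal resistances, inner to outer:
  R_conv,in = 1/(hA) = 1/(856·3.17) = 3.685×10^-4 K/W
  R_stainless steel = L/(kA) = 0.00564/(13.9·3.17) = 1.280×10^-4 K/W
ΣR = 3.685×10^-4 + 1.280×10^-4 = 4.965×10^-4 K/W
Q = ΔT/ΣR = (623 K − 306.8 K)/4.965×10^-4 = 6.37×10^5 W

Q = 6.37×10^5 W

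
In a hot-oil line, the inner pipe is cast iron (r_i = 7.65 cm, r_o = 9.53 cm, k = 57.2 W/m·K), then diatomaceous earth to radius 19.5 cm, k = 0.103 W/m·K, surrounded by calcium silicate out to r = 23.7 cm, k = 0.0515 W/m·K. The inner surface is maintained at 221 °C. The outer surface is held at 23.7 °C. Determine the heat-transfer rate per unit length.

Series thermal resistances, inner to outer:
  R'_cast iron = ln(0.0953/0.0765)/(2πk) = 0.2197/(2π·57.2) = 6.114×10^-4 m·K/W
  R'_diatomaceous earth = ln(0.195/0.0953)/(2πk) = 0.7160/(2π·0.103) = 1.106 m·K/W
  R'_calcium silicate = ln(0.237/0.195)/(2πk) = 0.1951/(2π·0.0515) = 0.6028 m·K/W
ΣR = 6.114×10^-4 + 1.106 + 0.6028 = 1.709 m·K/W
Q' = ΔT/ΣR = (221 °C − 23.7 °C)/1.709 = 115 W/m

Q' = 115 W/m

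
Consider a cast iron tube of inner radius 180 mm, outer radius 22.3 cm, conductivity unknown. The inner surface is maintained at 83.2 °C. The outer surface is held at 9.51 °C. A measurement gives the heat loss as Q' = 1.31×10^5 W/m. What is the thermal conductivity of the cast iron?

k = 60.6 W/m·K

ΣR = ΔT/Q' = |83.2 − 9.51|/1.31×10^5 = 5.625×10^-4 m·K/W
ln(r₂/r₁)/(2πk) = 5.625×10^-4 ⇒ k = 0.2142/(2π·5.625×10^-4) = 60.6 W/m·K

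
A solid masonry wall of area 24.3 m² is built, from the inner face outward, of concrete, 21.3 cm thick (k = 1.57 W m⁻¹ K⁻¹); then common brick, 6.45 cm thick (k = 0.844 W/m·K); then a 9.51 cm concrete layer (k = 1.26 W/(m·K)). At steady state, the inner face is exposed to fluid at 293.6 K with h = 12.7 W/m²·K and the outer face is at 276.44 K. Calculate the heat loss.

Q = 1140 W

Resistance network (inner→outer):
  R_conv,in = 1/(hA) = 1/(12.7·24.3) = 0.003240 K/W
  R_concrete = L/(kA) = 0.213/(1.57·24.3) = 0.005583 K/W
  R_common brick = L/(kA) = 0.0645/(0.844·24.3) = 0.003145 K/W
  R_concrete = L/(kA) = 0.0951/(1.26·24.3) = 0.003106 K/W
ΣR = 0.003240 + 0.005583 + 0.003145 + 0.003106 = 0.01507 K/W
Q = ΔT/ΣR = (293.6 K − 276.44 K)/0.01507 = 1140 W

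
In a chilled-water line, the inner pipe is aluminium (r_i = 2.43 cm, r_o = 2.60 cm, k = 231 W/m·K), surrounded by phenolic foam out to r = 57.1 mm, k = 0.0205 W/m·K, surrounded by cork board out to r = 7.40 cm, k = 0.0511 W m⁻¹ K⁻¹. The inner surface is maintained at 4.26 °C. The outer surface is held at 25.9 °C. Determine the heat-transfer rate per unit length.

Series thermal resistances, inner to outer:
  R'_aluminium = ln(0.0260/0.0243)/(2πk) = 0.06762/(2π·231) = 4.659×10^-5 m·K/W
  R'_phenolic foam = ln(0.0571/0.0260)/(2πk) = 0.7867/(2π·0.0205) = 6.108 m·K/W
  R'_cork board = ln(0.0740/0.0571)/(2πk) = 0.2593/(2π·0.0511) = 0.8075 m·K/W
ΣR = 4.659×10^-5 + 6.108 + 0.8075 = 6.916 m·K/W
Q' = ΔT/ΣR = (4.26 °C − 25.9 °C)/6.916 = -3.13 W/m
(Negative Q' ⇒ heat flows inward; heat gain = 3.13 W/m.)

Q' = 3.13 W/m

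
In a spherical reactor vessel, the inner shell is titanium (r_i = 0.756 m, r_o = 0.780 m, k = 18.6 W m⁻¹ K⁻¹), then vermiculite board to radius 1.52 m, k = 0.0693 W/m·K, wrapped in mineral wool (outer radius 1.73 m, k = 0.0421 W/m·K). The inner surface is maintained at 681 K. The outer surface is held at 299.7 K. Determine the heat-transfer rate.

Q = 439 W

Series thermal resistances, inner to outer:
  R_titanium = (1/0.756 − 1/0.780)/(4πk) = 0.04070/(4π·18.6) = 1.741×10^-4 K/W
  R_vermiculite board = (1/0.780 − 1/1.52)/(4πk) = 0.6242/(4π·0.0693) = 0.7167 K/W
  R_mineral wool = (1/1.52 − 1/1.73)/(4πk) = 0.07986/(4π·0.0421) = 0.1510 K/W
ΣR = 1.741×10^-4 + 0.7167 + 0.1510 = 0.8679 K/W
Q = ΔT/ΣR = (681 K − 299.7 K)/0.8679 = 439 W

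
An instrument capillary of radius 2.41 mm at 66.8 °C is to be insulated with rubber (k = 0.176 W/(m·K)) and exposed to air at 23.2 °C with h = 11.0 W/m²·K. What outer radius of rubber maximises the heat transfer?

For a cylinder, r_cr = k_ins/h = 0.176/11.0 = 0.0160 m = 1.60 cm

r_cr = 1.60 cm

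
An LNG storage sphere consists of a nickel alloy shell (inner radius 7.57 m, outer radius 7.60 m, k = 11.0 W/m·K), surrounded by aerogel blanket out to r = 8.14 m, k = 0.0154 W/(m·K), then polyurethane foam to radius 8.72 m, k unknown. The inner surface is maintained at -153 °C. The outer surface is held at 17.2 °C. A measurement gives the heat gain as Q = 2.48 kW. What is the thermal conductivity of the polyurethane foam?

ΣR = ΔT/Q = |-153 − 17.2|/2480 = 0.06863 K/W
Known resistances:
  R_nickel alloy = (1/7.57 − 1/7.60)/(4πk) = 5.214×10^-4/(4π·11.0) = 3.772×10^-6 K/W
  R_aerogel blanket = (1/7.60 − 1/8.14)/(4πk) = 0.008729/(4π·0.0154) = 0.04511 K/W
R_polyurethane foam = ΣR − ΣR_known = 0.06863 − 0.04511 = 0.02352 K/W
(1/r₁−1/r₂)/(4πk) = 0.02352 ⇒ k = 0.008171/(4π·0.02352) = 0.0276 W/m·K

k = 0.0276 W/m·K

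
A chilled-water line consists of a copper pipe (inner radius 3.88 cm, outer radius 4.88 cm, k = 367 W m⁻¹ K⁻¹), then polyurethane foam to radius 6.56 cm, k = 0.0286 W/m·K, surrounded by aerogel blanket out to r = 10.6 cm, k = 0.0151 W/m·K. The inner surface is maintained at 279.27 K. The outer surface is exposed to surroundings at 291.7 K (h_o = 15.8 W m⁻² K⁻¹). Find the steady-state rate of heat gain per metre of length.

Q' = 1.83 W/m

Treat each layer as a resistance in series:
  R'_copper = ln(0.0488/0.0388)/(2πk) = 0.2293/(2π·367) = 9.944×10^-5 m·K/W
  R'_polyurethane foam = ln(0.0656/0.0488)/(2πk) = 0.2958/(2π·0.0286) = 1.646 m·K/W
  R'_aerogel blanket = ln(0.106/0.0656)/(2πk) = 0.4799/(2π·0.0151) = 5.058 m·K/W
  R'_conv,out = 1/(2πr h) = 1/(2π·0.106·15.8) = 0.09503 m·K/W
ΣR = 9.944×10^-5 + 1.646 + 5.058 + 0.09503 = 6.799 m·K/W
Q' = ΔT/ΣR = (279.27 K − 291.7 K)/6.799 = -1.83 W/m
(Negative Q' ⇒ heat flows inward; heat gain = 1.83 W/m.)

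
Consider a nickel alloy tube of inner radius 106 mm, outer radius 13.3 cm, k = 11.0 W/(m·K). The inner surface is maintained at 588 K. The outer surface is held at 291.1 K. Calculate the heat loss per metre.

Q' = 90.4 kW/m

Q' = 2πk·ΔT/ln(r₂/r₁) = 2π × 11.0 × 296.9 / ln(0.133/0.106) = 90400 W/m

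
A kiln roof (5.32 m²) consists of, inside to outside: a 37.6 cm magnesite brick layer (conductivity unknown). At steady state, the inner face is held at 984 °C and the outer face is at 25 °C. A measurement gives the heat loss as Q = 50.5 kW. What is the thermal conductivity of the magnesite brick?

ΣR = ΔT/Q = |984 − 25|/50500 = 0.01899 K/W
L/(kA) = 0.01899 ⇒ k = 0.376/(0.01899·5.32) = 3.72 W/m·K

k = 3.72 W/m·K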